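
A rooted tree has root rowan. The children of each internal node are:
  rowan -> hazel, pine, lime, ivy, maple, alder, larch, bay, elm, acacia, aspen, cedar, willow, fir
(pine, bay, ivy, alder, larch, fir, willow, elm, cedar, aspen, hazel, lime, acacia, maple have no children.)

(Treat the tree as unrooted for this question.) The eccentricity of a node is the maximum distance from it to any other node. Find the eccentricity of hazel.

Distances from hazel peak at 2, attained at alder (acacia, larch, bay, lime, pine, ivy, cedar, aspen, fir, maple, willow, elm also at distance 2).
hazel–rowan–alder

2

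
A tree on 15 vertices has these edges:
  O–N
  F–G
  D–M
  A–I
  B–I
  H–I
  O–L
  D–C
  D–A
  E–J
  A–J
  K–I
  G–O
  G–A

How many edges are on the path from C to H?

Walking from C: C–D–A–I–H. Length 4.

4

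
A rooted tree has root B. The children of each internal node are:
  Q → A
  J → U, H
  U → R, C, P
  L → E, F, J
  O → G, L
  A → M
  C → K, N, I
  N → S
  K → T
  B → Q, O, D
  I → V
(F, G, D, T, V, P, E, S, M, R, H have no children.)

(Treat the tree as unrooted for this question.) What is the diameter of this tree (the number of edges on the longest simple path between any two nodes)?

BFS from M reaches T last, at distance 10; BFS from T confirms no node is farther.
Path: M – A – Q – B – O – L – J – U – C – K – T.

10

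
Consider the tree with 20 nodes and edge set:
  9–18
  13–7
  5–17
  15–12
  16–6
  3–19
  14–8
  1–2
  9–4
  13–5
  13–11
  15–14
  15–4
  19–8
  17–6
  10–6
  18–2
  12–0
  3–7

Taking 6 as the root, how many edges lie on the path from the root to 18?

12

6 → 17 → 5 → 13 → 7 → 3 → 19 → 8 → 14 → 15 → 4 → 9 → 18 — 12 edges.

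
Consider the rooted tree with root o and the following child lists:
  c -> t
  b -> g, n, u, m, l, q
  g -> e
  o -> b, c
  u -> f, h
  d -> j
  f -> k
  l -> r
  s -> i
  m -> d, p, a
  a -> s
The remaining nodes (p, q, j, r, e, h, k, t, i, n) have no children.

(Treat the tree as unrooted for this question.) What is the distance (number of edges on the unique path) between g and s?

4

The path is g–b–m–a–s, which has 4 edges.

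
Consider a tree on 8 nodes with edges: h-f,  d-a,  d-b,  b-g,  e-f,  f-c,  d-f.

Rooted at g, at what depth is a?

3

Path from g to a: g → b → d → a, which has 3 edges.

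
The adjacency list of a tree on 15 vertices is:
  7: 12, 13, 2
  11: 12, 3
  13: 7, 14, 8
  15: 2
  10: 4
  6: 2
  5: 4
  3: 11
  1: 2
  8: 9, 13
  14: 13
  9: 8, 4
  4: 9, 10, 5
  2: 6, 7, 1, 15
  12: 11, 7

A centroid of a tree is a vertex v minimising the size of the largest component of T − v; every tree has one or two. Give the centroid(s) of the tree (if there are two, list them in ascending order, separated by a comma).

7

Removing 7 splits the tree into components of sizes 7, 4, 3; the largest is 7 ≤ ⌊15/2⌋ = 7.
No neighbour of 7 does as well, so 7 is the unique centroid.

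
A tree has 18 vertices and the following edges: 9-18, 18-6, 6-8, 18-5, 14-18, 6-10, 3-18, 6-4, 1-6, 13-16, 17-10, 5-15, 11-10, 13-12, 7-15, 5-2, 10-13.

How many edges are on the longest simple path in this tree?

7

Starting from 7, a farthest node is 16 at distance 7.
One longest path: 7 – 15 – 5 – 18 – 6 – 10 – 13 – 16.
So the diameter is 7.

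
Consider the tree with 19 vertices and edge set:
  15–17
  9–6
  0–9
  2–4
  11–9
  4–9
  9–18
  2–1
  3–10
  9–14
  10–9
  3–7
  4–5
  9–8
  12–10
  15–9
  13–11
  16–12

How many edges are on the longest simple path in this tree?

6

BFS from 1 reaches 16 last, at distance 6; BFS from 16 confirms no node is farther.
Path: 1 – 2 – 4 – 9 – 10 – 12 – 16.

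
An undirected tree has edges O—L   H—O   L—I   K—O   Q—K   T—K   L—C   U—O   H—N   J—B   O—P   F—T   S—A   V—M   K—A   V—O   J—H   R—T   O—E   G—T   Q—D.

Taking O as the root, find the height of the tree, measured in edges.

3

F sits deepest: O–K–T–F — 3 edges from the root.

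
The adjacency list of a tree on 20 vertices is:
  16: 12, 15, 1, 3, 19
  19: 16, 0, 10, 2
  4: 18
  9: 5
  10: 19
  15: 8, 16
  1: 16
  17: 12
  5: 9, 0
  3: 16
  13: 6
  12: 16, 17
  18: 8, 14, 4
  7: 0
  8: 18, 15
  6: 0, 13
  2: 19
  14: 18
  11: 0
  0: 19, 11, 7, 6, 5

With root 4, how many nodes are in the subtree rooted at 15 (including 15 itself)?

The subtree rooted at 15 contains: 15, 16, 19, 12, 3, 1, 0, 10, 2, 17, 7, 5, 11, 6, 9, 13 — 16 nodes.

16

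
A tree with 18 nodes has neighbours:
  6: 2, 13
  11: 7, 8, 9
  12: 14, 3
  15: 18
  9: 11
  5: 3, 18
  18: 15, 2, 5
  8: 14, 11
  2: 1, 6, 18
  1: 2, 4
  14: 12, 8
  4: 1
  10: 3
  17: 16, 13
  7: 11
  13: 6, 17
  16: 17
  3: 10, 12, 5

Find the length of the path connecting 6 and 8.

6 - 2 - 18 - 5 - 3 - 12 - 14 - 8: 7 edges.

7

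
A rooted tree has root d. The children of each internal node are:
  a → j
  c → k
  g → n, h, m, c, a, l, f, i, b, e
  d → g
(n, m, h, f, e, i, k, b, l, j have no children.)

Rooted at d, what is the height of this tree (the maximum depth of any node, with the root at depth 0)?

3

k sits deepest: d – g – c – k — 3 edges from the root.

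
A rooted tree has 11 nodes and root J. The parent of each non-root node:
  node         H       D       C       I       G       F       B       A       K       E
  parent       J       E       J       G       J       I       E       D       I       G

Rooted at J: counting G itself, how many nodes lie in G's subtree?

8

Descendants of G (including itself): G, E, I, B, D, K, F, A. That's 8.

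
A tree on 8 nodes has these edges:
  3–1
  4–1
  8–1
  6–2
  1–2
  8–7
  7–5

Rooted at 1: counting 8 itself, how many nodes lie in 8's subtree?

3

The subtree rooted at 8 contains: 8, 7, 5 — 3 nodes.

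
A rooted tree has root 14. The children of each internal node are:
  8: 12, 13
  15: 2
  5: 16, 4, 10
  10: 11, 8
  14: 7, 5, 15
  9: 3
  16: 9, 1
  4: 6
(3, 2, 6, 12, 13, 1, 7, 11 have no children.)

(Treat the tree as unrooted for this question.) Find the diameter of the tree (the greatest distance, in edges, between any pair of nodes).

6

BFS from 12 reaches 3 last, at distance 6; BFS from 3 confirms no node is farther.
Path: 12 - 8 - 10 - 5 - 16 - 9 - 3.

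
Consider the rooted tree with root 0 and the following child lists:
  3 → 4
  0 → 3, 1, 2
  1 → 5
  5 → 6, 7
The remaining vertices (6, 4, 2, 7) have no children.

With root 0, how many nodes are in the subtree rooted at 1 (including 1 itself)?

4

Descendants of 1 (including itself): 1, 5, 6, 7. That's 4.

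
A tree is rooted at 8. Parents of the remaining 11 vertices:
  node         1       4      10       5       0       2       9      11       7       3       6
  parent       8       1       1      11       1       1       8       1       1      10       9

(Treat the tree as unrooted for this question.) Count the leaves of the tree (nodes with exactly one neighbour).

7

Exactly 7 nodes have a single neighbour: 0, 2, 3, 4, 5, 6, 7.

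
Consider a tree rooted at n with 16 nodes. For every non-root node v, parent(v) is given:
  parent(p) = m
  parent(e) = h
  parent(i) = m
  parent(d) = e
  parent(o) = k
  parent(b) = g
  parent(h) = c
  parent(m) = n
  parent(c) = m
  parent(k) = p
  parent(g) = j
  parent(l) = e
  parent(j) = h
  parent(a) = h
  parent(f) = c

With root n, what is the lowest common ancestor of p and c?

m

Path p→root: p m n; path c→root: c m n.
First common node: m.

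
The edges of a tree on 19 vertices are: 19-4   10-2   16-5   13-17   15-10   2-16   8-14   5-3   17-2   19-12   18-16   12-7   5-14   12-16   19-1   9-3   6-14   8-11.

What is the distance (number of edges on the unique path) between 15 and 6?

Walking from 15: 15 - 10 - 2 - 16 - 5 - 14 - 6. Length 6.

6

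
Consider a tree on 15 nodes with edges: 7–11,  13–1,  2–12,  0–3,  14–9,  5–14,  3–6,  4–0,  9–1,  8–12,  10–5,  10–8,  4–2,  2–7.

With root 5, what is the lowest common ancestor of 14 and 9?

14

14's ancestor chain is 14, 5 and 9's is 9, 14, 5; they first meet at 14.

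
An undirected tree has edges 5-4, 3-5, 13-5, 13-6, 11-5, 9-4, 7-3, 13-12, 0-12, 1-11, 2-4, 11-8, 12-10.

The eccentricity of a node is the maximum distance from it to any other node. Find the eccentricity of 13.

3

Distances from 13 peak at 3, attained at 2 (1, 9, 7, 8 also at distance 3).
13 – 5 – 4 – 2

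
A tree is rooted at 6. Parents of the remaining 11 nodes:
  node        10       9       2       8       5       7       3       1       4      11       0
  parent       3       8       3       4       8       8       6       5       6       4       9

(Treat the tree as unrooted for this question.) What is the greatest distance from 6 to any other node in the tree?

4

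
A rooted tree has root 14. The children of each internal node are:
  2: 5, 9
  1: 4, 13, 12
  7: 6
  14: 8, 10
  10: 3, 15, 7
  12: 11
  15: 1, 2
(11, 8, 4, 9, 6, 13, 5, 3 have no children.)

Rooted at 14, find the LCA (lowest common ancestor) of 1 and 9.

Ancestors of 1 (toward the root): 1, 15, 10, 14.
Ancestors of 9: 9, 2, 15, 10, 14.
The deepest node appearing in both lists is 15.

15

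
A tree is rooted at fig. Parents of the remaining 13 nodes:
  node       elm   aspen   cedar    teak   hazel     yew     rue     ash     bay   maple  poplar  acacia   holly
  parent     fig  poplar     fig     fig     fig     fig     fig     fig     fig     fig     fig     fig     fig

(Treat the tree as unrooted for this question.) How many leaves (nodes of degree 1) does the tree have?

The leaves are acacia, ash, aspen, bay, cedar, elm, hazel, holly, maple, rue, teak, yew.
That is 12 leaves.

12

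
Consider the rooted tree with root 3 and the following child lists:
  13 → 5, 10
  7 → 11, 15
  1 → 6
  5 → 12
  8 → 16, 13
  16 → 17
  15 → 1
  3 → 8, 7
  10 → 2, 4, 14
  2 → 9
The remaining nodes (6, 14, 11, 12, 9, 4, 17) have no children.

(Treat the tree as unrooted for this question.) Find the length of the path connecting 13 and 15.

The path is 13 – 8 – 3 – 7 – 15, which has 4 edges.

4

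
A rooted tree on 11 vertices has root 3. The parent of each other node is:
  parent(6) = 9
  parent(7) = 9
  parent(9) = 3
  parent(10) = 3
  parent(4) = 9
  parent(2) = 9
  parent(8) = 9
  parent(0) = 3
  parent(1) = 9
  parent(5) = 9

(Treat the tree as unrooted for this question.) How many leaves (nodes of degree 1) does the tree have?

9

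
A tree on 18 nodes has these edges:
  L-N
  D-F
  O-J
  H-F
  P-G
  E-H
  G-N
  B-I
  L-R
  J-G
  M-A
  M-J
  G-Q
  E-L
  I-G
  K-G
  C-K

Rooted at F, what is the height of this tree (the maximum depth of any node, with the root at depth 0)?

A sits deepest: F–H–E–L–N–G–J–M–A — 8 edges from the root.

8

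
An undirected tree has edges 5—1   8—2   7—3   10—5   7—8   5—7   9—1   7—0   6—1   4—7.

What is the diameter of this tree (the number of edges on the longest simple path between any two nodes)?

Starting from 6, a farthest node is 2 at distance 5.
One longest path: 6-1-5-7-8-2.
So the diameter is 5.

5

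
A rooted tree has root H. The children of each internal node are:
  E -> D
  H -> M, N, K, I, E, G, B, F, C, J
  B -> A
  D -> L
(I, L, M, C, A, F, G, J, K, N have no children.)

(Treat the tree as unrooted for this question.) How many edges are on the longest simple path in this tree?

A longest path is L–D–E–H–B–A, with 5 edges.

5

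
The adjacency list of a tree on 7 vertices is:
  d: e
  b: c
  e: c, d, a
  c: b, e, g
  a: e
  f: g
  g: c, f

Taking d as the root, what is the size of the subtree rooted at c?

c's subtree: {c, b, g, f}, size 4.

4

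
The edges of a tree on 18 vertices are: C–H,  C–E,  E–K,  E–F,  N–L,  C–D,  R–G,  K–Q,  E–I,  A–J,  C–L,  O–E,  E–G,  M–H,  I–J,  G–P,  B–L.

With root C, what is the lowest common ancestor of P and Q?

E

Ancestors of P (toward the root): P, G, E, C.
Ancestors of Q: Q, K, E, C.
The deepest node appearing in both lists is E.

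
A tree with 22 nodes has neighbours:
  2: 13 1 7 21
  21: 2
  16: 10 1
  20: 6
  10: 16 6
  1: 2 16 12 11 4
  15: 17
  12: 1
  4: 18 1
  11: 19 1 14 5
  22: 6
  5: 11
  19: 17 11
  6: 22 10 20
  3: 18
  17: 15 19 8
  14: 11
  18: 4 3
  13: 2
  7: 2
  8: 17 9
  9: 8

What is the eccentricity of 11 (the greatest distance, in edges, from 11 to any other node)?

The node farthest from 11 is 22 (20 also at distance 5), via 11 – 1 – 16 – 10 – 6 – 22 — 5 edges.

5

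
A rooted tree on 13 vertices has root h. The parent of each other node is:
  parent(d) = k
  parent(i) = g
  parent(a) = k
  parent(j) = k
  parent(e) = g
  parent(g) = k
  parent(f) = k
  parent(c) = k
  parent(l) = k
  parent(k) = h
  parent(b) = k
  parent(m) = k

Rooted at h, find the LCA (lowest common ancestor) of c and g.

k

Path c→root: c k h; path g→root: g k h.
First common node: k.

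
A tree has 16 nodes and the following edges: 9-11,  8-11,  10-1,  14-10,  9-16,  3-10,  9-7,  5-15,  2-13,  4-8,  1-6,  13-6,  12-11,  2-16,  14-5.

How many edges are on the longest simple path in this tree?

12

BFS from 15 reaches 4 last, at distance 12; BFS from 4 confirms no node is farther.
Path: 15–5–14–10–1–6–13–2–16–9–11–8–4.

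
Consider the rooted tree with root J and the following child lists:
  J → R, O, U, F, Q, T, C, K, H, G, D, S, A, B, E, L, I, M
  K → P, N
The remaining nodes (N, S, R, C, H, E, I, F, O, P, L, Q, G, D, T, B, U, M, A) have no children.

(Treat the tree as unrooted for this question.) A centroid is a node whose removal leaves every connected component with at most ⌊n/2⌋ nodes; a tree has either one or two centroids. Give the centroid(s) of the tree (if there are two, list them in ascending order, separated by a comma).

Delete J: the remaining components have sizes 3, 1, 1, 1, 1, 1, 1, 1, 1, 1, 1, 1, 1, 1, 1, 1, 1, 1. Max 3 ≤ 10, so J is a centroid.
No neighbour of J does as well, so J is the unique centroid.

J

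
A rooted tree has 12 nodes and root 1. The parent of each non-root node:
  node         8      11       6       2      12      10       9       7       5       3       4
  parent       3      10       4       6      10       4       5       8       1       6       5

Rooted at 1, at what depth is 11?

1–5–4–10–11 — 4 edges.

4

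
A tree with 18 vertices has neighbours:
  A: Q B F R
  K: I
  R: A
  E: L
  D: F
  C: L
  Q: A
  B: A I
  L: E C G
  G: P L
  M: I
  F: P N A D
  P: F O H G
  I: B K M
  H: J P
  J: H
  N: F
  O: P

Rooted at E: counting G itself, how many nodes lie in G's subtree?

G's subtree: {G, P, F, H, O, A, D, N, J, R, Q, B, I, K, M}, size 15.

15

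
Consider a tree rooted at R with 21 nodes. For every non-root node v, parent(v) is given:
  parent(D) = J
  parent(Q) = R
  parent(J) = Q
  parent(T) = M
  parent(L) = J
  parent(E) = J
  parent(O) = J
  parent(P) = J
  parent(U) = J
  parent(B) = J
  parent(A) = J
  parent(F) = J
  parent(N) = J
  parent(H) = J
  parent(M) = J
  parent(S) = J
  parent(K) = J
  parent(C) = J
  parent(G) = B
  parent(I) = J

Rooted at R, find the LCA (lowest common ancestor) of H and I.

J

Ancestors of H (toward the root): H, J, Q, R.
Ancestors of I: I, J, Q, R.
The deepest node appearing in both lists is J.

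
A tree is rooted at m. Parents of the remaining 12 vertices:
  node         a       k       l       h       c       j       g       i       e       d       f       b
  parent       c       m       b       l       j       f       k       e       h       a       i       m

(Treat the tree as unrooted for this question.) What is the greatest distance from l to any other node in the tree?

8

A farthest node from l is d.
The path l-h-e-i-f-j-c-a-d has 8 edges.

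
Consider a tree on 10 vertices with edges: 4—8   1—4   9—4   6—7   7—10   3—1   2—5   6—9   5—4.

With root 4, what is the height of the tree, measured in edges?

4

10 sits deepest: 4–9–6–7–10 — 4 edges from the root.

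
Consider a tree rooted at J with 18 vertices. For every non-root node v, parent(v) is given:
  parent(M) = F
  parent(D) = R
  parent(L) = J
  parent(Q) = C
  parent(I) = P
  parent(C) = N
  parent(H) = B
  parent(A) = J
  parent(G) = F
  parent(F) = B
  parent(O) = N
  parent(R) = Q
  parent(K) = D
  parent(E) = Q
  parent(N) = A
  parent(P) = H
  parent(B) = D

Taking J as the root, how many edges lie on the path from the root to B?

Climbing from B to the root: B – D – R – Q – C – N – A – J. That's 7 steps.

7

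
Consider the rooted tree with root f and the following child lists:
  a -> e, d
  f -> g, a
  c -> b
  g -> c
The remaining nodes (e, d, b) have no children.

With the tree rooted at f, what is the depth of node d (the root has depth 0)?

Path from f to d: f → a → d, which has 2 edges.

2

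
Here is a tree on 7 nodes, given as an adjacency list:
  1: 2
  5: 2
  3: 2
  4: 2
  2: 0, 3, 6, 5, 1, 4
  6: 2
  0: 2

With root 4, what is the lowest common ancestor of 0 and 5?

0's ancestor chain is 0, 2, 4 and 5's is 5, 2, 4; they first meet at 2.

2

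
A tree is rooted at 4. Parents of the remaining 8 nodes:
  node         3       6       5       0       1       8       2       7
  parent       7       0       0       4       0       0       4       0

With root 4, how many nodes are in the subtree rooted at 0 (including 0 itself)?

7

Descendants of 0 (including itself): 0, 8, 1, 5, 7, 6, 3. That's 7.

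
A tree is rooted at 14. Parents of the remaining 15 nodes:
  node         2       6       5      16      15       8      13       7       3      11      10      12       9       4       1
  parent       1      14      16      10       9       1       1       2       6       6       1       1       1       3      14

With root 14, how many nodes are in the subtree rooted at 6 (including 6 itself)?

4

6's subtree: {6, 3, 11, 4}, size 4.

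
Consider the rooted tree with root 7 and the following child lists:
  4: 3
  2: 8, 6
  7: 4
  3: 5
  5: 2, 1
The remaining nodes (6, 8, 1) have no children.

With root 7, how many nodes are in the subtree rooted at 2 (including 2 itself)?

3

2's subtree: {2, 8, 6}, size 3.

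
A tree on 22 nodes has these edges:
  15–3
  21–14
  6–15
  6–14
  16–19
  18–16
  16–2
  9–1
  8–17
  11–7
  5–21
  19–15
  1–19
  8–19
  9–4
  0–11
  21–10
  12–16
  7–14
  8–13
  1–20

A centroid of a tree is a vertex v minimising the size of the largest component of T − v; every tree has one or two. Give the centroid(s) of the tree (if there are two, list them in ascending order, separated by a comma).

Removing 19 splits the tree into components of sizes 10, 4, 4, 3; the largest is 10 ≤ ⌊22/2⌋ = 11.
Every other node leaves some component of size > 11, so the centroid is unique.

19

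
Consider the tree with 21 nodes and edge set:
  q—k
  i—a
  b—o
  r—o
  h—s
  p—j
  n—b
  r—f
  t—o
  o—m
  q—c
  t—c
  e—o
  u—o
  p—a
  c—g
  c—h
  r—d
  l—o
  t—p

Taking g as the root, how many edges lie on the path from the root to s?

3

Climbing from s to the root: s–h–c–g. That's 3 steps.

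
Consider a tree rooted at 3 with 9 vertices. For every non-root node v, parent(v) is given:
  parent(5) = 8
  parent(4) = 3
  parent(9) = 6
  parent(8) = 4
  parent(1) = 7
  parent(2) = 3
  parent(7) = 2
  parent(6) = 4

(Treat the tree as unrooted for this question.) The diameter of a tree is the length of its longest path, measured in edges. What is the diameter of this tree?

6

Starting from 1, a farthest node is 5 at distance 6.
One longest path: 1 – 7 – 2 – 3 – 4 – 8 – 5.
So the diameter is 6.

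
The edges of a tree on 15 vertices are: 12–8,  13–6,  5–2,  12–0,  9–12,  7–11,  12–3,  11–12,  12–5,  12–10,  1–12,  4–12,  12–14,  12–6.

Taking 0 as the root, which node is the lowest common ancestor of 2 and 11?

12

2's ancestor chain is 2, 5, 12, 0 and 11's is 11, 12, 0; they first meet at 12.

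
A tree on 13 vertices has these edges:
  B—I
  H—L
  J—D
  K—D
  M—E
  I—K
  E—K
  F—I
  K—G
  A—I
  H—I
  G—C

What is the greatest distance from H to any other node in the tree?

A farthest node from H is J (C, M also at distance 4).
The path H-I-K-D-J has 4 edges.

4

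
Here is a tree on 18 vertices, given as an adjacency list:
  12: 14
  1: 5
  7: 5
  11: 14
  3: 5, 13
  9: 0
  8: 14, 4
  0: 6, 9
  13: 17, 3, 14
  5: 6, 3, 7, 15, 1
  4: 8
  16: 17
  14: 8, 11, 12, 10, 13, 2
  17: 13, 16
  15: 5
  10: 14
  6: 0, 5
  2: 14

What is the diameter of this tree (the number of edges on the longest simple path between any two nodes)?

A longest path is 4-8-14-13-3-5-6-0-9, with 8 edges.

8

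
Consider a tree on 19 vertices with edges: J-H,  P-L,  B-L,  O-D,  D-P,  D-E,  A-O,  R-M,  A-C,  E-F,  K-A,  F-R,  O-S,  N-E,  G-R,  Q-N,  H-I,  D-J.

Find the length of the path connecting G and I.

The path is G - R - F - E - D - J - H - I, which has 7 edges.

7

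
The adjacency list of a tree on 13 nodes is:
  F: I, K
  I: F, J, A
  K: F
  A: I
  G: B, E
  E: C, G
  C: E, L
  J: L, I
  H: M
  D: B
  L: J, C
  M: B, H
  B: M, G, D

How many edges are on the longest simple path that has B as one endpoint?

8

The node farthest from B is K, via B-G-E-C-L-J-I-F-K — 8 edges.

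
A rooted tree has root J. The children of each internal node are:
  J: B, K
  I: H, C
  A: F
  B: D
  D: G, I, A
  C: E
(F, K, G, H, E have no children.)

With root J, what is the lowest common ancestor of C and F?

D

C's ancestor chain is C, I, D, B, J and F's is F, A, D, B, J; they first meet at D.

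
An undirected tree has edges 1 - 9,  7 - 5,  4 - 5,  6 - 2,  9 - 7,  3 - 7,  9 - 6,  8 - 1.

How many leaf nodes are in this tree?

Degree-1 nodes: 2, 3, 4, 8 — 4 of them.

4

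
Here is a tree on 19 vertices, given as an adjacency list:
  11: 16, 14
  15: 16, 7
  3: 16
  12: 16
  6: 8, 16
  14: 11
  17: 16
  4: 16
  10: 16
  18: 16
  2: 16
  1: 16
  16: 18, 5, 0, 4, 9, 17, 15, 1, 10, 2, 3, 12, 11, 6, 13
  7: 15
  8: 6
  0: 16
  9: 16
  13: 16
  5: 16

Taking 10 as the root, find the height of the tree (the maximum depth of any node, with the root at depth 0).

3

A deepest node is 7, reached by 10–16–15–7.
That path has 3 edges, so the height is 3.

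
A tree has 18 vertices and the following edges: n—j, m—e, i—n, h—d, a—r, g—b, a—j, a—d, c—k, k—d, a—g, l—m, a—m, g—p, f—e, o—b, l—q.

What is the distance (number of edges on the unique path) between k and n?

4

Walking from k: k - d - a - j - n. Length 4.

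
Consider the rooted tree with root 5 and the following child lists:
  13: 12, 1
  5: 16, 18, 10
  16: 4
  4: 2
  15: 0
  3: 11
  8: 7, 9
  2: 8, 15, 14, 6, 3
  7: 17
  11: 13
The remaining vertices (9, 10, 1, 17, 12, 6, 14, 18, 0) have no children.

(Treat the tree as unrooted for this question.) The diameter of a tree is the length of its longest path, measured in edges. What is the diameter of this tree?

A longest path is 18 – 5 – 16 – 4 – 2 – 3 – 11 – 13 – 12, with 8 edges.

8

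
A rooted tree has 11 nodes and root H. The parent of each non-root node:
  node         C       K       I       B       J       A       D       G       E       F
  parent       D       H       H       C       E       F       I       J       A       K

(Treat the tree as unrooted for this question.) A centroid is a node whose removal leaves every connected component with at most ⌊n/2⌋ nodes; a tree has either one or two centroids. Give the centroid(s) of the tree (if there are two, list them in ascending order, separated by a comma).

K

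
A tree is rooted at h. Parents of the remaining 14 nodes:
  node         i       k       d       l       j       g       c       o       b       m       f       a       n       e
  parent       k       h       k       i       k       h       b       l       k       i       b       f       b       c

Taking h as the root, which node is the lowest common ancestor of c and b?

b

Ancestors of c (toward the root): c, b, k, h.
Ancestors of b: b, k, h.
The deepest node appearing in both lists is b.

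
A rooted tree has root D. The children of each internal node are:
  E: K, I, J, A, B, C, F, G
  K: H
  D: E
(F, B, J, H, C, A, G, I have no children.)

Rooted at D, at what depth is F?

2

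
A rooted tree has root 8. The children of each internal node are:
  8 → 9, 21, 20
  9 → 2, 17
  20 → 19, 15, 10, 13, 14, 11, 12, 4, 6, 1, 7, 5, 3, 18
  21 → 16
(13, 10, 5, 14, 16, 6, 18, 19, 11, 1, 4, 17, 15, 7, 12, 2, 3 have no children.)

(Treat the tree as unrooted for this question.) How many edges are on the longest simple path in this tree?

4

Starting from 2, a farthest node is 14 at distance 4.
One longest path: 2–9–8–20–14.
So the diameter is 4.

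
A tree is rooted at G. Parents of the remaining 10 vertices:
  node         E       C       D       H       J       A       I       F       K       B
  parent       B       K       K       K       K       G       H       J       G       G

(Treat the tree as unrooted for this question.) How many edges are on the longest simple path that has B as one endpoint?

4

A farthest node from B is F (I also at distance 4).
The path B – G – K – J – F has 4 edges.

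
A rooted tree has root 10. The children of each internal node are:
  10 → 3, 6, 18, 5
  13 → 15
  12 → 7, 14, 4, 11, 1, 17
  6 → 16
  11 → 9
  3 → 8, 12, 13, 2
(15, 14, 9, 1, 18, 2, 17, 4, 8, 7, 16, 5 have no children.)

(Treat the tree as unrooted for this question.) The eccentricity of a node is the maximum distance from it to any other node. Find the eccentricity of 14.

A farthest node from 14 is 16.
The path 14–12–3–10–6–16 has 5 edges.

5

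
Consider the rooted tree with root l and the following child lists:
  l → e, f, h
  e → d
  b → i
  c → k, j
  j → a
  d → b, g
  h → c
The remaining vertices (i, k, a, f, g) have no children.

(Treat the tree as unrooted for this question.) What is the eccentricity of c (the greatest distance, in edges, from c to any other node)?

6

A farthest node from c is i.
The path c–h–l–e–d–b–i has 6 edges.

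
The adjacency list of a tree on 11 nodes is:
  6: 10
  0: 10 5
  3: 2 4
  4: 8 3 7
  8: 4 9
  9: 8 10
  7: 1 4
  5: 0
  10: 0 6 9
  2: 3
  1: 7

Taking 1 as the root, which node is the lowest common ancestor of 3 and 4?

Path 3→root: 3 4 7 1; path 4→root: 4 7 1.
First common node: 4.

4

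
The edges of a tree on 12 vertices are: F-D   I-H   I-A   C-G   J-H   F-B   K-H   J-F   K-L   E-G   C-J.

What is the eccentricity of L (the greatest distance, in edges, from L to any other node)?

6

Distances from L peak at 6, attained at E.
L–K–H–J–C–G–E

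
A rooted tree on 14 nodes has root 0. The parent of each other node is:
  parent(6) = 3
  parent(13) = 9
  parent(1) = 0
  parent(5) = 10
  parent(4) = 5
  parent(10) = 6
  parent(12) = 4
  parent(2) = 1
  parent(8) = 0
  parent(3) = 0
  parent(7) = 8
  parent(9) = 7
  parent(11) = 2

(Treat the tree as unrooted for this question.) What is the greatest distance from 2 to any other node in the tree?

8

A farthest node from 2 is 12.
The path 2-1-0-3-6-10-5-4-12 has 8 edges.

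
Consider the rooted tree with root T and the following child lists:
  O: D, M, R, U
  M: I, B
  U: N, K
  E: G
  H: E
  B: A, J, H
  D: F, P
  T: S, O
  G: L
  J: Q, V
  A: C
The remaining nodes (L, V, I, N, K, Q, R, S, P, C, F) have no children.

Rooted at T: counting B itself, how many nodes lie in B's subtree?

B's subtree: {B, J, A, H, Q, V, C, E, G, L}, size 10.

10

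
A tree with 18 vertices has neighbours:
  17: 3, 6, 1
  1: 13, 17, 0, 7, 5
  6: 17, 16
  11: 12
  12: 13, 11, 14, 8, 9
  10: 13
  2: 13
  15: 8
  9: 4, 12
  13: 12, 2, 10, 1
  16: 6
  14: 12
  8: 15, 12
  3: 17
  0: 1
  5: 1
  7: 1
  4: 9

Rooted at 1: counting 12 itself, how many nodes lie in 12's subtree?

12's subtree: {12, 9, 8, 14, 11, 4, 15}, size 7.

7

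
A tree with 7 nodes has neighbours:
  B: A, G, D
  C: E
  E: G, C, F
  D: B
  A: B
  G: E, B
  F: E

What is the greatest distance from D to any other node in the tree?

4

A farthest node from D is C (F also at distance 4).
The path D – B – G – E – C has 4 edges.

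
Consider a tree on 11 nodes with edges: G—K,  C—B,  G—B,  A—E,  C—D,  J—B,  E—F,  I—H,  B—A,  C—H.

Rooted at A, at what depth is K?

Path from A to K: A → B → G → K, which has 3 edges.

3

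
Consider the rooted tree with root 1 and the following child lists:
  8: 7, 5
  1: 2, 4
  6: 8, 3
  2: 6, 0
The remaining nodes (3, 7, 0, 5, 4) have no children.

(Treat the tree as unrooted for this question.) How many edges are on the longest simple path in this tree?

A longest path is 5–8–6–2–1–4, with 5 edges.

5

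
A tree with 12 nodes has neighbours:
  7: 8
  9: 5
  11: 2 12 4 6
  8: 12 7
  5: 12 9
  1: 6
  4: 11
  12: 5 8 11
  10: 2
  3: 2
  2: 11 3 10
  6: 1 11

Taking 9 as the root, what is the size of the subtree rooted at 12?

10

12's subtree: {12, 11, 8, 6, 2, 4, 7, 1, 10, 3}, size 10.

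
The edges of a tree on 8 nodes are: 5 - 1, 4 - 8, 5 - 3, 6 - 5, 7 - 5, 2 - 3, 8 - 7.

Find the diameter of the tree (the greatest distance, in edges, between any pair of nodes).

5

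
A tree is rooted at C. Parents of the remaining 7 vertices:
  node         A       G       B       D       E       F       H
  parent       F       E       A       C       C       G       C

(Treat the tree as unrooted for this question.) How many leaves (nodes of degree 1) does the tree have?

3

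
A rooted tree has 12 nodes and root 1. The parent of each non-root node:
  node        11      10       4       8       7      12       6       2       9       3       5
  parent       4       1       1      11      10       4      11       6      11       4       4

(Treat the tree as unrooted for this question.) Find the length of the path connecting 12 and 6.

The path is 12–4–11–6, which has 3 edges.

3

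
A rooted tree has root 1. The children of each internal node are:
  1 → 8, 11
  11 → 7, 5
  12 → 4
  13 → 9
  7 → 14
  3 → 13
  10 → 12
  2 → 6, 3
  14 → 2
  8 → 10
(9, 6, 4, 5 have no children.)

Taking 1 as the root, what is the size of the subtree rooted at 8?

Descendants of 8 (including itself): 8, 10, 12, 4. That's 4.

4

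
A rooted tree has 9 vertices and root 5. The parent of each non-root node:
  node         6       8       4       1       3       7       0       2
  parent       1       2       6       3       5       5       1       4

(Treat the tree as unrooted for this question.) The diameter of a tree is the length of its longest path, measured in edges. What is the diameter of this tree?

A longest path is 7–5–3–1–6–4–2–8, with 7 edges.

7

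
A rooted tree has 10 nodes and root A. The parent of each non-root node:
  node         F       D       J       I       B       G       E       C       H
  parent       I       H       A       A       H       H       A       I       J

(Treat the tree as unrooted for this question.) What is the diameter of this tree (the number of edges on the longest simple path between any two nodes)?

5

Starting from B, a farthest node is C at distance 5.
One longest path: B – H – J – A – I – C.
So the diameter is 5.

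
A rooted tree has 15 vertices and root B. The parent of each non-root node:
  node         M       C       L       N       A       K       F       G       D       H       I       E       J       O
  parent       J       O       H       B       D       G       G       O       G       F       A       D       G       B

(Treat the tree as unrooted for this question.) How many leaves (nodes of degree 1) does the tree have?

Exactly 7 nodes have a single neighbour: C, E, I, K, L, M, N.

7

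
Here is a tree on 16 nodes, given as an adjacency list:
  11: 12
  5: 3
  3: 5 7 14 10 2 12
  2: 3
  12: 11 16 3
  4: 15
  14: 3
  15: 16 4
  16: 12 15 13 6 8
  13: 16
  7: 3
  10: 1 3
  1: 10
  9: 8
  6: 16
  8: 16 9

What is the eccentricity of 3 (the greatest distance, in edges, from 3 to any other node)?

4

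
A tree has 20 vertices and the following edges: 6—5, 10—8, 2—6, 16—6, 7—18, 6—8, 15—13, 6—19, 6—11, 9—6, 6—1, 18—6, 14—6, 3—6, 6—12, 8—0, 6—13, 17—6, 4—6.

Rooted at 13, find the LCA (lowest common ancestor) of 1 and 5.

6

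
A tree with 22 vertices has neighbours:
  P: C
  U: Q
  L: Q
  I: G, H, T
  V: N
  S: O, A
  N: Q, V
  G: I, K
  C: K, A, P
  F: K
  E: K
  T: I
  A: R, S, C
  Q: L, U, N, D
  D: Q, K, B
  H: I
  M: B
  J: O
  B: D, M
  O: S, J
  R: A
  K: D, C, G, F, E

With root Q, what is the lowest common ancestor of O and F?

Ancestors of O (toward the root): O, S, A, C, K, D, Q.
Ancestors of F: F, K, D, Q.
The deepest node appearing in both lists is K.

K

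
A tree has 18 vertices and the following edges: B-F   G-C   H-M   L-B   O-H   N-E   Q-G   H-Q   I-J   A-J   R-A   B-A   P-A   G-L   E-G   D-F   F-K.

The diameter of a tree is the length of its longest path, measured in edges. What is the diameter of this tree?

8

A longest path is I-J-A-B-L-G-Q-H-O, with 8 edges.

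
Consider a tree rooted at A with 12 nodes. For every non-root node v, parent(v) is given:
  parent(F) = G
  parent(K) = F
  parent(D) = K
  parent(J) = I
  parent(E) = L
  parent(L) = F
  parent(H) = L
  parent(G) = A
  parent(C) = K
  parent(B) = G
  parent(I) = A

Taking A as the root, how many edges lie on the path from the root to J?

2

A – I – J — 2 edges.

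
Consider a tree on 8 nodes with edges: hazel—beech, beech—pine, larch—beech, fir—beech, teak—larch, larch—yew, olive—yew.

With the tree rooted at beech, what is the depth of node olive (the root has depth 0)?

3

Path from beech to olive: beech – larch – yew – olive, which has 3 edges.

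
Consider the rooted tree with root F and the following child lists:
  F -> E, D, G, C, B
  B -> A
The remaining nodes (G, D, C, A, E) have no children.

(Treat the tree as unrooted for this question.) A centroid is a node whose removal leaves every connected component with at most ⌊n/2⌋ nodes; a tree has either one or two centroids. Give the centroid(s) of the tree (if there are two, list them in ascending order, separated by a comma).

F

Removing F splits the tree into components of sizes 2, 1, 1, 1, 1; the largest is 2 ≤ ⌊7/2⌋ = 3.
No neighbour of F does as well, so F is the unique centroid.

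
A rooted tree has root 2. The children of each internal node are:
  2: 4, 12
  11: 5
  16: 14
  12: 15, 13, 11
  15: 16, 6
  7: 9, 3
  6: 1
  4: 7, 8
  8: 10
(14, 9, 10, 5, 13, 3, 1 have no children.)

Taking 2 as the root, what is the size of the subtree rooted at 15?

5

Descendants of 15 (including itself): 15, 16, 6, 14, 1. That's 5.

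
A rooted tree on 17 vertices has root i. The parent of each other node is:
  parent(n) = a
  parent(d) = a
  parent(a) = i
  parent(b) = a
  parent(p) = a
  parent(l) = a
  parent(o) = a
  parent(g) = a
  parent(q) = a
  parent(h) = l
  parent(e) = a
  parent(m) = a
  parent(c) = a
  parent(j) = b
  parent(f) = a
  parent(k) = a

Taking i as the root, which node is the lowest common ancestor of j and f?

j's ancestor chain is j, b, a, i and f's is f, a, i; they first meet at a.

a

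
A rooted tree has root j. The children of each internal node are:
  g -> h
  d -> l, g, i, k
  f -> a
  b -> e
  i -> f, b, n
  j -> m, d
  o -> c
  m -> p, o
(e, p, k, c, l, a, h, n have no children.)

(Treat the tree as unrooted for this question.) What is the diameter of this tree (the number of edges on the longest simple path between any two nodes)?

7

Starting from c, a farthest node is a at distance 7.
One longest path: c-o-m-j-d-i-f-a.
So the diameter is 7.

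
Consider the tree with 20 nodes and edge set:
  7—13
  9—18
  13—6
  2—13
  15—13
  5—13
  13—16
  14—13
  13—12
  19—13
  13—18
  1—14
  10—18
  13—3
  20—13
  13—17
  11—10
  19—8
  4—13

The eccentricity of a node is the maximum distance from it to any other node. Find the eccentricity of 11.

The node farthest from 11 is 1 (8 also at distance 5), via 11 – 10 – 18 – 13 – 14 – 1 — 5 edges.

5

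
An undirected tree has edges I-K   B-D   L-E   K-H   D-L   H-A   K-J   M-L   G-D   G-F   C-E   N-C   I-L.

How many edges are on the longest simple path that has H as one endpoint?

The node farthest from H is F (N also at distance 6), via H – K – I – L – D – G – F — 6 edges.

6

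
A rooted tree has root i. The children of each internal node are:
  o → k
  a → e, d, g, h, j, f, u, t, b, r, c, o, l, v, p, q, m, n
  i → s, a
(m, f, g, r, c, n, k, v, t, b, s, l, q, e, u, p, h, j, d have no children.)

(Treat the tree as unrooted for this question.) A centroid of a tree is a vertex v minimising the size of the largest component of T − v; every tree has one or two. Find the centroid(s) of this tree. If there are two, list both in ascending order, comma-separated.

Delete a: the remaining components have sizes 2, 2, 1, 1, 1, 1, 1, 1, 1, 1, 1, 1, 1, 1, 1, 1, 1, 1, 1. Max 2 ≤ 11, so a is a centroid.
No neighbour of a does as well, so a is the unique centroid.

a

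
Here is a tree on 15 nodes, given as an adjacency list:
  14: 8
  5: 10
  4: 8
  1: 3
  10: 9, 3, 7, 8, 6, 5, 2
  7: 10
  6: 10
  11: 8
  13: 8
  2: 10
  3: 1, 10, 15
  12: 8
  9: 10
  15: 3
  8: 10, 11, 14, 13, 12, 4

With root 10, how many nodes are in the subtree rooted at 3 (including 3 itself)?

3

3's subtree: {3, 15, 1}, size 3.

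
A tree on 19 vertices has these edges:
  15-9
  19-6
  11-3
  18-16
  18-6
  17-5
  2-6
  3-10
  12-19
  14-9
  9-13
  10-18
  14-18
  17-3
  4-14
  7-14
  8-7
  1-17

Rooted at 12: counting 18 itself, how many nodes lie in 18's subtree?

18's subtree: {18, 14, 10, 16, 9, 7, 4, 3, 13, 15, 8, 11, 17, 5, 1}, size 15.

15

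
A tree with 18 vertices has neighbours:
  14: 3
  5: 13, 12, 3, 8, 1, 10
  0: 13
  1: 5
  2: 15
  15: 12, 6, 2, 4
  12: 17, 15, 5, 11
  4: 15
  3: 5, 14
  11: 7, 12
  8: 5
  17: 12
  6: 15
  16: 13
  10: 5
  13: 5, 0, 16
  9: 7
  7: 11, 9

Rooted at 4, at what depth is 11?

3

4 → 15 → 12 → 11 — 3 edges.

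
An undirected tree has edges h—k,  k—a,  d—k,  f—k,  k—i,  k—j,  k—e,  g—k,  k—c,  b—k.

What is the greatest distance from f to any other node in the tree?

A farthest node from f is c (e, i, a, d, b, h, g, j also at distance 2).
The path f-k-c has 2 edges.

2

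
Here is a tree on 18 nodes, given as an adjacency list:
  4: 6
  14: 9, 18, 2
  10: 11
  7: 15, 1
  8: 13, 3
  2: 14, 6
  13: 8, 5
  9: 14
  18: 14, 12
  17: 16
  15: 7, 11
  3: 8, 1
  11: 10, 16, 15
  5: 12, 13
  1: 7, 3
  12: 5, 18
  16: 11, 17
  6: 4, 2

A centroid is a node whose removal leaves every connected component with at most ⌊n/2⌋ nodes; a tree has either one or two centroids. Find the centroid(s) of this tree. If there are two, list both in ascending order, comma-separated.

8, 13

Removing 8 splits the tree into components of sizes 9, 8; the largest is 9 ≤ ⌊18/2⌋ = 9.
13 is adjacent to 8 and is also a centroid (the largest component after removing it is likewise 9).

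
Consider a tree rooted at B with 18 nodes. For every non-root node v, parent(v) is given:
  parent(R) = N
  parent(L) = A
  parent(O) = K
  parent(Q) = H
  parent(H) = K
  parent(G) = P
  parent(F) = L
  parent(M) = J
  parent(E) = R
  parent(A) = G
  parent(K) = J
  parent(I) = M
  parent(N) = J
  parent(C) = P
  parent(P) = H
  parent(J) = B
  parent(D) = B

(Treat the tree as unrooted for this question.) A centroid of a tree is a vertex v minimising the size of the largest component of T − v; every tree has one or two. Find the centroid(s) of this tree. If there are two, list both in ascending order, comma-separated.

K

Removing K splits the tree into components of sizes 8, 8, 1; the largest is 8 ≤ ⌊18/2⌋ = 9.
Every other node leaves some component of size > 9, so the centroid is unique.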